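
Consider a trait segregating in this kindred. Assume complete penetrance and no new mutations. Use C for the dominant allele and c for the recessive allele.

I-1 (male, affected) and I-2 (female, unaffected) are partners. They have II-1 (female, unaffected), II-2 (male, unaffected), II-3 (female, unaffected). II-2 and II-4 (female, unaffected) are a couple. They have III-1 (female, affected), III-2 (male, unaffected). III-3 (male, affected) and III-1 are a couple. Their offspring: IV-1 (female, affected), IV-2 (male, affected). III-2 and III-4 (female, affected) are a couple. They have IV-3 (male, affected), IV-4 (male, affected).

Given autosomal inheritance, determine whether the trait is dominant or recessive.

recessive

II-2 and II-4 are both unaffected yet have an affected child III-1. Under dominance, an affected child requires at least one affected parent, so the trait cannot be dominant.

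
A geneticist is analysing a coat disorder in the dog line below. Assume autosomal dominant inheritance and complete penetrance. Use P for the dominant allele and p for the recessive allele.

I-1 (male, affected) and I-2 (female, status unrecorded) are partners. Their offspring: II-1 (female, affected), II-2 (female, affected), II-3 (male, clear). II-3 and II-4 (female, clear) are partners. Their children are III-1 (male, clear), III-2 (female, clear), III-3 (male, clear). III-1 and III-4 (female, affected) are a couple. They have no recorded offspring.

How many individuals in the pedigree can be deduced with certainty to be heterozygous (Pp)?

Obligate heterozygotes: I-1 is affected so carries P and passed p to II-3 (pp), so I-1 is Pp.
Every other individual is either homozygous by phenotype or has at least one consistent homozygous assignment, so the count is 1.

1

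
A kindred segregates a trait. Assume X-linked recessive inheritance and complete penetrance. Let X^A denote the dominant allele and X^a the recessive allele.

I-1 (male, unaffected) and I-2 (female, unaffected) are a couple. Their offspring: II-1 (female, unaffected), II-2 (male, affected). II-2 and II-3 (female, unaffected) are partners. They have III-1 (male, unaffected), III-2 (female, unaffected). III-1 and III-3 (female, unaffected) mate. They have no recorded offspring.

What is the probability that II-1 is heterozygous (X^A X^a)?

1/2

I-1 is unaffected, so I-1 is X^A Y.
I-2 is unaffected so carries A and passed a to II-2 (X^a Y), so I-2 is X^A X^a.
Their cross gives offspring ratios 1/2 X^A X^A : 1/2 X^A X^a. Conditioning on II-1 being unaffected, P(X^A X^a) = 1/2 / 1 = 1/2.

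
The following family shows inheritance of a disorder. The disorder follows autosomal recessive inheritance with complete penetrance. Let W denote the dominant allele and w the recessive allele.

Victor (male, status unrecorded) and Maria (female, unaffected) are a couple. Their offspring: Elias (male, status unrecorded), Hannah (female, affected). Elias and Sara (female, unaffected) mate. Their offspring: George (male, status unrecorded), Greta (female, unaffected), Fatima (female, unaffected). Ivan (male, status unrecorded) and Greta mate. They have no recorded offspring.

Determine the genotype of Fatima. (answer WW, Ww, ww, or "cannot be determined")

Fatima's phenotype allows WW or Ww, and no parent or child forces a single allele at both positions; consistent genotype assignments exist with Fatima as WW or Ww.

cannot be determined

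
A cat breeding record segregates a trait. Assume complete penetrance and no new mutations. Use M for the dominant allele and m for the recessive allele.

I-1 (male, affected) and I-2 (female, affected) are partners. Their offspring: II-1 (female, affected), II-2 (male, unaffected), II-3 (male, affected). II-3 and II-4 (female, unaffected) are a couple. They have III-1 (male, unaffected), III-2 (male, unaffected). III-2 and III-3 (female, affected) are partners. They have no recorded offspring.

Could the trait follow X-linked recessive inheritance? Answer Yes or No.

No

Under X-linked recessive, II-2 (unaffected, male) cannot arise from I-1 (affected) × I-2 (affected).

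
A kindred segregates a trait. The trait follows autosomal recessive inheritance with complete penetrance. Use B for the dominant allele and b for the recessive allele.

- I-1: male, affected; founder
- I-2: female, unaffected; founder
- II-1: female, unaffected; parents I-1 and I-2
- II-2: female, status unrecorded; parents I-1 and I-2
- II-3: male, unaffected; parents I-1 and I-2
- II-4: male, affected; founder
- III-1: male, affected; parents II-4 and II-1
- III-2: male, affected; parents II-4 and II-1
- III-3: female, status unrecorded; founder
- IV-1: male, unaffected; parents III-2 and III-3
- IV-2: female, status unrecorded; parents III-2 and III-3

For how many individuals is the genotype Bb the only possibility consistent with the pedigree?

3

Obligate heterozygotes: II-1 is unaffected so carries B and received b from I-1 (bb), so II-1 is Bb; II-3 is unaffected so carries B and received b from I-1 (bb), so II-3 is Bb; IV-1 is unaffected so carries B and received b from III-2 (bb), so IV-1 is Bb.
Every other individual is either homozygous by phenotype or has at least one consistent homozygous assignment, so the count is 3.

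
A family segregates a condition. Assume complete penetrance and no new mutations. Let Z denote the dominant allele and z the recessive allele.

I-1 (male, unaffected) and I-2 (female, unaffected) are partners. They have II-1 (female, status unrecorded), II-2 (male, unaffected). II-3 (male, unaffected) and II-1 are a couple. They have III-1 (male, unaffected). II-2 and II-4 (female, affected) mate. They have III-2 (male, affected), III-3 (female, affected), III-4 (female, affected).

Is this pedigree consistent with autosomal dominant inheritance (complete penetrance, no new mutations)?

Yes

A consistent assignment under autosomal dominant exists: I-1 zz, I-2 zz, II-1 zz, II-2 zz, II-3 zz, II-4 ZZ, III-1 zz, III-2 Zz, III-3 Zz, III-4 Zz.
In this assignment every recorded phenotype matches its genotype and every non-founder's genotype is obtainable from its parents' genotypes, so the pedigree is consistent.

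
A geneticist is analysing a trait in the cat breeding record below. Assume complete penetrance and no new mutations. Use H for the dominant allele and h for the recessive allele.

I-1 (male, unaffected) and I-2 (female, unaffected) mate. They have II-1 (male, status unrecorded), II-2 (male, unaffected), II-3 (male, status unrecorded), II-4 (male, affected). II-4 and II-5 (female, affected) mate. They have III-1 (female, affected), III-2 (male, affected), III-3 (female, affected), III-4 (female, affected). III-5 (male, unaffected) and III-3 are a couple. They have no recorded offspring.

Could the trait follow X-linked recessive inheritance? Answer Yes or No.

Yes

A consistent assignment under X-linked recessive exists: I-1 X^H Y, I-2 X^H X^h, II-1 X^H Y, II-2 X^H Y, II-3 X^H Y, II-4 X^h Y, II-5 X^h X^h, III-1 X^h X^h, III-2 X^h Y, III-3 X^h X^h, III-4 X^h X^h, III-5 X^H Y.
In this assignment every recorded phenotype matches its genotype and every non-founder's genotype is obtainable from its parents' genotypes, so the pedigree is consistent.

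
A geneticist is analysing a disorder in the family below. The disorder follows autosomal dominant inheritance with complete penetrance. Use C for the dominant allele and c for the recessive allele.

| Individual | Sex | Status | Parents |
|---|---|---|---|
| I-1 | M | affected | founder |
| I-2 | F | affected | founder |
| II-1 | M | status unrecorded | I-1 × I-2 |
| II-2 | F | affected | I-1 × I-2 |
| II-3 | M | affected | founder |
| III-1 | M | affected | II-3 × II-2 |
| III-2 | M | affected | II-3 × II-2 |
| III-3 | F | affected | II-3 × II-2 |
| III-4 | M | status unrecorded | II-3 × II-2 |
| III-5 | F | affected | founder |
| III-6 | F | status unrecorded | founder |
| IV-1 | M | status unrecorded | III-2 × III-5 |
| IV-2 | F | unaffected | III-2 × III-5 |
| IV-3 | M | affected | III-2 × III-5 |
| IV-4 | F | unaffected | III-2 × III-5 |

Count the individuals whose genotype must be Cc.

2

Obligate heterozygotes: III-2 is affected so carries C and passed c to IV-2 (cc), so III-2 is Cc; III-5 is affected so carries C and passed c to IV-2 (cc), so III-5 is Cc.
Every other individual is either homozygous by phenotype or has at least one consistent homozygous assignment, so the count is 2.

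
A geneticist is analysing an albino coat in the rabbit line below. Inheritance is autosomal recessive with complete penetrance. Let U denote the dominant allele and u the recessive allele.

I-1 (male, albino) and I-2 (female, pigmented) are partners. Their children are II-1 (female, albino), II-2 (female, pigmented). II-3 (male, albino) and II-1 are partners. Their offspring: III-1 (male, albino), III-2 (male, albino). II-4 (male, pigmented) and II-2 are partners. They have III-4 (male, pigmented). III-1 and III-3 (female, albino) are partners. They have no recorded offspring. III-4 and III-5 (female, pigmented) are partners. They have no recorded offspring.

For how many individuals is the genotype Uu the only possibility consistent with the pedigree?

2

Obligate heterozygotes: I-2 is pigmented so carries U and passed u to II-1 (uu), so I-2 is Uu; II-2 is pigmented so carries U and received u from I-1 (uu), so II-2 is Uu.
Every other individual is either homozygous by phenotype or has at least one consistent homozygous assignment, so the count is 2.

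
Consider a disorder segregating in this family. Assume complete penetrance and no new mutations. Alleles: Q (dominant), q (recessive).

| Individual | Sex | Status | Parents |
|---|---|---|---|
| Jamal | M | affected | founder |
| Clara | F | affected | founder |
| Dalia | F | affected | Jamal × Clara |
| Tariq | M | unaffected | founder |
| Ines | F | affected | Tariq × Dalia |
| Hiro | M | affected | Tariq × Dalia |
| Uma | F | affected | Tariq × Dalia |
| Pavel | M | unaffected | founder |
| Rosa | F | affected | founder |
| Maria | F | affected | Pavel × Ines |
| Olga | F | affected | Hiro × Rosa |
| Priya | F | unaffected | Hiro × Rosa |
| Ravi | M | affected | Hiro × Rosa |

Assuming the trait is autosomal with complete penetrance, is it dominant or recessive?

dominant

Hiro and Rosa are both affected yet have an unaffected child Priya. Under a recessive model two affected parents are homozygous and every child would be affected, so the trait cannot be recessive.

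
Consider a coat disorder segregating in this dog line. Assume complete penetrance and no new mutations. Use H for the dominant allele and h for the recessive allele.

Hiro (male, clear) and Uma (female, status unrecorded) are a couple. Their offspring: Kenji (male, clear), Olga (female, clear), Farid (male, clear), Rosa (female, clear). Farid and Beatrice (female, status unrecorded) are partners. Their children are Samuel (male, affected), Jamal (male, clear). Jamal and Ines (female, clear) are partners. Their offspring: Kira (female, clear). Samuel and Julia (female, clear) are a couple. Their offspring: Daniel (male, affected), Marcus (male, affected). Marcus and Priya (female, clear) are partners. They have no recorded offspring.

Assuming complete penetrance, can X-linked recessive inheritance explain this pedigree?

Yes

A consistent assignment under X-linked recessive exists: Hiro X^H Y, Uma X^H X^H, Kenji X^H Y, Olga X^H X^H, Farid X^H Y, Rosa X^H X^H, Beatrice X^H X^h, Samuel X^h Y, Jamal X^H Y, Ines X^H X^H, Julia X^H X^h, Kira X^H X^H, Daniel X^h Y, Marcus X^h Y, Priya X^H X^H.
In this assignment every recorded phenotype matches its genotype and every non-founder's genotype is obtainable from its parents' genotypes, so the pedigree is consistent.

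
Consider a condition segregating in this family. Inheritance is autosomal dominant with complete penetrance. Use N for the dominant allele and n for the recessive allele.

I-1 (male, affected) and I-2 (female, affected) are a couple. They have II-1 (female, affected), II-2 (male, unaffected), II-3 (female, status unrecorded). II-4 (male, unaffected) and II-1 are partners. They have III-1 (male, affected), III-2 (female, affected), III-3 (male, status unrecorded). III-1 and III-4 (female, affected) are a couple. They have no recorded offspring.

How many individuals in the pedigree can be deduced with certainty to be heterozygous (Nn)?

Obligate heterozygotes: I-1 is affected so carries N and passed n to II-2 (nn), so I-1 is Nn; I-2 is affected so carries N and passed n to II-2 (nn), so I-2 is Nn; III-1 is affected so carries N and received n from II-4 (nn), so III-1 is Nn; III-2 is affected so carries N and received n from II-4 (nn), so III-2 is Nn.
Every other individual is either homozygous by phenotype or has at least one consistent homozygous assignment, so the count is 4.

4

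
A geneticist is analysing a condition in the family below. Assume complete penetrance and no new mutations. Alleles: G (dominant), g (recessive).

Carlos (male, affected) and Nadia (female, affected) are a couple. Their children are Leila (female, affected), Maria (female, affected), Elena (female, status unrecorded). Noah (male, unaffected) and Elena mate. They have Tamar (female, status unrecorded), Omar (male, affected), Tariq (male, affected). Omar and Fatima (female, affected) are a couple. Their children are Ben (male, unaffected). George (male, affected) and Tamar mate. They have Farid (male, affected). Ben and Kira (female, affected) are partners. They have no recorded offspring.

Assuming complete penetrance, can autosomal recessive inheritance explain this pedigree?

No

Under autosomal recessive, Ben (unaffected, male) cannot arise from Omar (affected) × Fatima (affected).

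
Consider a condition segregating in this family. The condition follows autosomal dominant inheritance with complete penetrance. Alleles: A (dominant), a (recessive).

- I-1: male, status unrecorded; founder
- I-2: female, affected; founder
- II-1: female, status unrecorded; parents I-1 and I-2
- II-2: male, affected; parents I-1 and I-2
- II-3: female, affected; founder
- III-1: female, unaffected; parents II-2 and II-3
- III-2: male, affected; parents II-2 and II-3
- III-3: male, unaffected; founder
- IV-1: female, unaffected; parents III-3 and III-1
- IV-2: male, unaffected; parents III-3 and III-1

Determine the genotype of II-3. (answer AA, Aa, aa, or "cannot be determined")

Aa

From phenotype alone, II-3 is AA or Aa.
II-3 is affected so carries A and passed a to III-1 (aa), so II-3 is Aa.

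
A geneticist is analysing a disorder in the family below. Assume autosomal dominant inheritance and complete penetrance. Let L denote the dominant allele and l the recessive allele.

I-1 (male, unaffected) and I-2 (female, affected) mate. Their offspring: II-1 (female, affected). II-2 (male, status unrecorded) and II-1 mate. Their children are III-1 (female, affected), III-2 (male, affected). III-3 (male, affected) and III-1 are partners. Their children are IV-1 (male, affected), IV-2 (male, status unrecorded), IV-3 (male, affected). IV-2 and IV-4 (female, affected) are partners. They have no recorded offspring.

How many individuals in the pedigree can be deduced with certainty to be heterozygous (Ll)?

1

Obligate heterozygotes: II-1 is affected so carries L and received l from I-1 (ll), so II-1 is Ll.
Every other individual is either homozygous by phenotype or has at least one consistent homozygous assignment, so the count is 1.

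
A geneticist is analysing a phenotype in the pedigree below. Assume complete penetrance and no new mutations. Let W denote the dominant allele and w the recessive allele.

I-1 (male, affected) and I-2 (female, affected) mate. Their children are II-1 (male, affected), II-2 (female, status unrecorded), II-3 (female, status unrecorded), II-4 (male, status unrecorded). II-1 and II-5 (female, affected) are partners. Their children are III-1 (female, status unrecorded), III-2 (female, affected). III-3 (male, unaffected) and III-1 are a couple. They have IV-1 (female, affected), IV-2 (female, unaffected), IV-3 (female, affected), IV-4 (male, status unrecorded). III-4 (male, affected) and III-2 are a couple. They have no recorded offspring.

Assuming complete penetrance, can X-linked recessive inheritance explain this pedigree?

Under X-linked recessive, IV-1 (affected, female) cannot arise from III-3 (unaffected) × III-1 (unrecorded).

No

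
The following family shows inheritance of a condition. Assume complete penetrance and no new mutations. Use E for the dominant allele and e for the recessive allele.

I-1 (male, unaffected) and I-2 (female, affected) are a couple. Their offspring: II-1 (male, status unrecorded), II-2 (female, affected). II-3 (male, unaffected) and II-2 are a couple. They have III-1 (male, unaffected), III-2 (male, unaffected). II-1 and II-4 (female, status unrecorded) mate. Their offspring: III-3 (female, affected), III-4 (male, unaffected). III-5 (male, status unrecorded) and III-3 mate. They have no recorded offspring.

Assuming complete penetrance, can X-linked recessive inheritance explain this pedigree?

Under X-linked recessive, II-2 (affected, female) cannot arise from I-1 (unaffected) × I-2 (affected).

No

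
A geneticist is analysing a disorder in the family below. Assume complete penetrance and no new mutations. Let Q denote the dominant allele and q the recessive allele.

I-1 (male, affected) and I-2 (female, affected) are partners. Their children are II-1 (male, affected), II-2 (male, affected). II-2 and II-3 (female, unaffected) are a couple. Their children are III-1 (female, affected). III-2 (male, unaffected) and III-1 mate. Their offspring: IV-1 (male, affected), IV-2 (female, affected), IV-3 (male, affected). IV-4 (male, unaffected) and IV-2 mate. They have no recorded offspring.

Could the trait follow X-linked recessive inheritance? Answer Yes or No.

No

Under X-linked recessive, IV-2 (affected, female) cannot arise from III-2 (unaffected) × III-1 (affected).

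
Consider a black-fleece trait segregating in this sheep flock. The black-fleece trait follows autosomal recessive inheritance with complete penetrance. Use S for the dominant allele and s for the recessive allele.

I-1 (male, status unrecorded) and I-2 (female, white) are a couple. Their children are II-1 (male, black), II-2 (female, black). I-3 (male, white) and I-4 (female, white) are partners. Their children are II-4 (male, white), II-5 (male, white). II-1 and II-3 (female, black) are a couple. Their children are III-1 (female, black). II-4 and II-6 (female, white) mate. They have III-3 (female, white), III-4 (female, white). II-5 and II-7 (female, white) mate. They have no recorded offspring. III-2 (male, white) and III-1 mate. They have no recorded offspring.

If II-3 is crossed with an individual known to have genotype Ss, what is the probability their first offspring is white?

1/2

II-3 is black, so II-3 is ss.
The cross gives 1/2 Ss : 1/2 ss, so P(offspring is white) = 1/2.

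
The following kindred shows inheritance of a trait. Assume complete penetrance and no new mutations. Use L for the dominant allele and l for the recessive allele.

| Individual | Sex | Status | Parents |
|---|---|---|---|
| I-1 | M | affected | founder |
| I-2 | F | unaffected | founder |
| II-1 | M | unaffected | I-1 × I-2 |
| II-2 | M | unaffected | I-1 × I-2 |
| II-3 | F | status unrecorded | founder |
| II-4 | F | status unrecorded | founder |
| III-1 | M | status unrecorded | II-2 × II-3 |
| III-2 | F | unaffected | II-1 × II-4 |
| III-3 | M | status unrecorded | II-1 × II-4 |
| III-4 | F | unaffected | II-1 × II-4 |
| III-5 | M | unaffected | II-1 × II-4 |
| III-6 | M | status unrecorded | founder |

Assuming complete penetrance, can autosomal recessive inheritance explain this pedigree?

Yes

A consistent assignment under autosomal recessive exists: I-1 ll, I-2 LL, II-1 Ll, II-2 Ll, II-3 LL, II-4 LL, III-1 LL, III-2 LL, III-3 LL, III-4 LL, III-5 LL, III-6 LL.
In this assignment every recorded phenotype matches its genotype and every non-founder's genotype is obtainable from its parents' genotypes, so the pedigree is consistent.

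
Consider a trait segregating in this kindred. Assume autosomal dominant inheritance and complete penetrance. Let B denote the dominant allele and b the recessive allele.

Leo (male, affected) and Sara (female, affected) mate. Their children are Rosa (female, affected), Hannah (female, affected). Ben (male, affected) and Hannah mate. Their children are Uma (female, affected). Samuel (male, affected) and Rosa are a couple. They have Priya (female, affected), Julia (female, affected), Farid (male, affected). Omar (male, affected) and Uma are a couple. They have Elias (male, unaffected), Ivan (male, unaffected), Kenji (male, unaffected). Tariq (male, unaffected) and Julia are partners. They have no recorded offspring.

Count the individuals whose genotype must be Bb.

2

Obligate heterozygotes: Uma is affected so carries B and passed b to Elias (bb), so Uma is Bb; Omar is affected so carries B and passed b to Elias (bb), so Omar is Bb.
Every other individual is either homozygous by phenotype or has at least one consistent homozygous assignment, so the count is 2.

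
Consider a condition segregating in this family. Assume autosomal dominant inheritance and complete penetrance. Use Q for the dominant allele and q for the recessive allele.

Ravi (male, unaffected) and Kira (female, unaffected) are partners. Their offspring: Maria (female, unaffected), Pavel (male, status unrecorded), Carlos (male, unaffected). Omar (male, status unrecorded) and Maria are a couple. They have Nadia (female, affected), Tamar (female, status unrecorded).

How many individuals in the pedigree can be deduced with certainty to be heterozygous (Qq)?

1

Obligate heterozygotes: Nadia is affected so carries Q and received q from Maria (qq), so Nadia is Qq.
Every other individual is either homozygous by phenotype or has at least one consistent homozygous assignment, so the count is 1.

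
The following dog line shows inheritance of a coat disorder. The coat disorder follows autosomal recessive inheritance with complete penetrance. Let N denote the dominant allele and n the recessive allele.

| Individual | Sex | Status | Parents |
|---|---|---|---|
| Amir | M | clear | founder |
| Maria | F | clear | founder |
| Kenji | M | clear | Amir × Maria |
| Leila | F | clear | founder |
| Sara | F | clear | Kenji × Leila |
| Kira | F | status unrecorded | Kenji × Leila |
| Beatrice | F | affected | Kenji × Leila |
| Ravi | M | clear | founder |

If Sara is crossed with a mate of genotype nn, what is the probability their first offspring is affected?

1/3

Kenji is clear so carries N and passed n to Beatrice (nn), so Kenji is Nn.
Leila is clear so carries N and passed n to Beatrice (nn), so Leila is Nn.
Sara is a clear offspring of Kenji (Nn) × Leila (Nn), whose cross gives 1/4 NN : 1/2 Nn : 1/4 nn; conditioning on being clear, Sara is NN with probability 1/3, Nn with probability 2/3.
Summing over parental genotype combinations, P(offspring is affected) = 2/3·1/2 = 1/3.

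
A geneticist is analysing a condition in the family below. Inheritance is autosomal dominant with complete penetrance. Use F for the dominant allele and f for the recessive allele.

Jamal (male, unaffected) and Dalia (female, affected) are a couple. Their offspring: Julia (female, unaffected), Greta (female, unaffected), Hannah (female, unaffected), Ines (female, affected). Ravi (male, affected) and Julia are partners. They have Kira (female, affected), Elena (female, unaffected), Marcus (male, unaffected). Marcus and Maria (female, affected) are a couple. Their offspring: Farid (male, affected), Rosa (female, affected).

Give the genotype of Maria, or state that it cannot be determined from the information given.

Maria's phenotype allows FF or Ff, and no parent or child forces a single allele at both positions; consistent genotype assignments exist with Maria as FF or Ff.

cannot be determined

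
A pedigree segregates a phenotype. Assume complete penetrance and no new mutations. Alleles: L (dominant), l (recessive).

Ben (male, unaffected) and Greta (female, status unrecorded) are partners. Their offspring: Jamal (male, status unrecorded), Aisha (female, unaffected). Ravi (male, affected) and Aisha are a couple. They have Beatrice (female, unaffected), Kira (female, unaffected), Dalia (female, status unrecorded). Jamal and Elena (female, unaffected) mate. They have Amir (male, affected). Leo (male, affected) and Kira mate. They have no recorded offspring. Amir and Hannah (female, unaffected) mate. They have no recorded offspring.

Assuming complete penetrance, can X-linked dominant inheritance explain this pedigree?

Under X-linked dominant, Beatrice (unaffected, female) cannot arise from Ravi (affected) × Aisha (unaffected).

No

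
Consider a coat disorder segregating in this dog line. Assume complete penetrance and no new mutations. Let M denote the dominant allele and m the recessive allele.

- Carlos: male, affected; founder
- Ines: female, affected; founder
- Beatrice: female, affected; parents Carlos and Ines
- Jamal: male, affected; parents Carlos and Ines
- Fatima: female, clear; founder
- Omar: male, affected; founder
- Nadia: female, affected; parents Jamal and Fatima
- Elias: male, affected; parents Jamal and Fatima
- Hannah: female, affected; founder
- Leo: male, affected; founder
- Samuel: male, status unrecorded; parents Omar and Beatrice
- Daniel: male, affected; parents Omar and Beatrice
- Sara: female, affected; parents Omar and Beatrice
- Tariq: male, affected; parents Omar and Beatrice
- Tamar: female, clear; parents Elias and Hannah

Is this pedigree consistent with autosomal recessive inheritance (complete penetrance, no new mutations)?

No

Under autosomal recessive, Tamar (clear, female) cannot arise from Elias (affected) × Hannah (affected).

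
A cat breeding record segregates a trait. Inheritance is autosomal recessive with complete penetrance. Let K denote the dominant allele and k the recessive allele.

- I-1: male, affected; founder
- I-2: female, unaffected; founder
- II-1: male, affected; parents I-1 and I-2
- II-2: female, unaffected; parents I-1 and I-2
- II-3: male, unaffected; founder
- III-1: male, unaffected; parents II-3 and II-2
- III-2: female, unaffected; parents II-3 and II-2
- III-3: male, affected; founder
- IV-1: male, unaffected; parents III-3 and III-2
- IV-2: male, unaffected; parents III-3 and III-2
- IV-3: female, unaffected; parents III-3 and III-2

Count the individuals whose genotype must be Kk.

Obligate heterozygotes: I-2 is unaffected so carries K and passed k to II-1 (kk), so I-2 is Kk; II-2 is unaffected so carries K and received k from I-1 (kk), so II-2 is Kk; IV-1 is unaffected so carries K and received k from III-3 (kk), so IV-1 is Kk; IV-2 is unaffected so carries K and received k from III-3 (kk), so IV-2 is Kk; IV-3 is unaffected so carries K and received k from III-3 (kk), so IV-3 is Kk.
Every other individual is either homozygous by phenotype or has at least one consistent homozygous assignment, so the count is 5.

5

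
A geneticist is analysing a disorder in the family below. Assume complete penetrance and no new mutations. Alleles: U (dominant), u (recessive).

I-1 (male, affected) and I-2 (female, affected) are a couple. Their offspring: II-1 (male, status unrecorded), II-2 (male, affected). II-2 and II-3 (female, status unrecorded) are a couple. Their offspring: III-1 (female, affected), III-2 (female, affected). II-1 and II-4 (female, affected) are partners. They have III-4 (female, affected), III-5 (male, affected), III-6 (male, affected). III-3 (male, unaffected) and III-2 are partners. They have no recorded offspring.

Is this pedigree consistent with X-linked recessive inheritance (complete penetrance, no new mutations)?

A consistent assignment under X-linked recessive exists: I-1 X^u Y, I-2 X^u X^u, II-1 X^u Y, II-2 X^u Y, II-3 X^U X^u, II-4 X^u X^u, III-1 X^u X^u, III-2 X^u X^u, III-3 X^U Y, III-4 X^u X^u, III-5 X^u Y, III-6 X^u Y.
In this assignment every recorded phenotype matches its genotype and every non-founder's genotype is obtainable from its parents' genotypes, so the pedigree is consistent.

Yes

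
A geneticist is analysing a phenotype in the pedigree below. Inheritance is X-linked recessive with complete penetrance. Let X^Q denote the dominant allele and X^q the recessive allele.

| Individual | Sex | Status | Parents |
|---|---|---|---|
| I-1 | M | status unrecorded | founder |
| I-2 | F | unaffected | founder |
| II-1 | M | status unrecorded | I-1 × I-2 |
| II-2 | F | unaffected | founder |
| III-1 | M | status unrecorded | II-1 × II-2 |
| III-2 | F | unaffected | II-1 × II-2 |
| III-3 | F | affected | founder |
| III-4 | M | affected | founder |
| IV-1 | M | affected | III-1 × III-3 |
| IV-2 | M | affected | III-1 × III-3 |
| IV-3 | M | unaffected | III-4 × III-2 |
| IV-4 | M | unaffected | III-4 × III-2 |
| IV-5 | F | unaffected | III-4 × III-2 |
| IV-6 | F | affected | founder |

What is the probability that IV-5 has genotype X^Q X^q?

IV-5 is unaffected so carries Q and received q from III-4 (X^q Y), so IV-5 is X^Q X^q, giving P(X^Q X^q) = 1.

1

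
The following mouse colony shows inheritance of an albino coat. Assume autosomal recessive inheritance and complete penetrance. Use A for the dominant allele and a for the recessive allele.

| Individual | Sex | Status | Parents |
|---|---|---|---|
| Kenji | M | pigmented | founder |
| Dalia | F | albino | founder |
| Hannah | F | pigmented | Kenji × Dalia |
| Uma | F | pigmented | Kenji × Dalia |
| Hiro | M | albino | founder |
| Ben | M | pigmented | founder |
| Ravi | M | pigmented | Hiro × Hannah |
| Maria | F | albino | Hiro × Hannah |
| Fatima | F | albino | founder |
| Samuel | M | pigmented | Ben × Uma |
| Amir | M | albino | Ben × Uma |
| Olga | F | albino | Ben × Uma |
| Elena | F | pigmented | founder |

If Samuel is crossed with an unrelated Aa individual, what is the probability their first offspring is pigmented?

Ben is pigmented so carries A and passed a to Amir (aa), so Ben is Aa.
Uma is pigmented so carries A and received a from Dalia (aa), so Uma is Aa.
Samuel is a pigmented offspring of Ben (Aa) × Uma (Aa), whose cross gives 1/4 AA : 1/2 Aa : 1/4 aa; conditioning on being pigmented, Samuel is AA with probability 1/3, Aa with probability 2/3.
Summing over parental genotype combinations, P(offspring is pigmented) = 1/3·1 + 2/3·3/4 = 5/6.

5/6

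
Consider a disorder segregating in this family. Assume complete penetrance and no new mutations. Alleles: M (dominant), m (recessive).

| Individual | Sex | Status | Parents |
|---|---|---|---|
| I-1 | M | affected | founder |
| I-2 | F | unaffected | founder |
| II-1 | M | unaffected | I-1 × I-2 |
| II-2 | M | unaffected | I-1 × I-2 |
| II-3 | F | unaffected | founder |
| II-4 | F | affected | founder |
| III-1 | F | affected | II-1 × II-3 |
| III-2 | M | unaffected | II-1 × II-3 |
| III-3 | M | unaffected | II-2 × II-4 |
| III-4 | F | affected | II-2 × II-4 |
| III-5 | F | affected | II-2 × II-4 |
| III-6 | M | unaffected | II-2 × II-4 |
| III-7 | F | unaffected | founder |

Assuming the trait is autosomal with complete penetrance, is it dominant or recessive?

II-1 and II-3 are both unaffected yet have an affected child III-1. Under dominance, an affected child requires at least one affected parent, so the trait cannot be dominant.

recessive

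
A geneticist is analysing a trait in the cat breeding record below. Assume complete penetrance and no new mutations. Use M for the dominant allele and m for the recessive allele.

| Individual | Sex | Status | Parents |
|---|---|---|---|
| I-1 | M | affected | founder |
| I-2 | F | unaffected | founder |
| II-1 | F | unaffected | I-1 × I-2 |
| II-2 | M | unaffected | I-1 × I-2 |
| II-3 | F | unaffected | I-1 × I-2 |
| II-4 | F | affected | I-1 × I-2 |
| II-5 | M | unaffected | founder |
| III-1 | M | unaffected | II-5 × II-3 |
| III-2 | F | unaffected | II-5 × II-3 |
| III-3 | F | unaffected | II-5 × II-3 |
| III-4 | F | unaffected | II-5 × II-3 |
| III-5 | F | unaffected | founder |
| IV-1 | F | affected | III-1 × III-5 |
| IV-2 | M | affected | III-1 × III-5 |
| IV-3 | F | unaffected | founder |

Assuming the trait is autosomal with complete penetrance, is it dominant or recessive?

III-1 and III-5 are both unaffected yet have an affected child IV-1. Under dominance, an affected child requires at least one affected parent, so the trait cannot be dominant.

recessive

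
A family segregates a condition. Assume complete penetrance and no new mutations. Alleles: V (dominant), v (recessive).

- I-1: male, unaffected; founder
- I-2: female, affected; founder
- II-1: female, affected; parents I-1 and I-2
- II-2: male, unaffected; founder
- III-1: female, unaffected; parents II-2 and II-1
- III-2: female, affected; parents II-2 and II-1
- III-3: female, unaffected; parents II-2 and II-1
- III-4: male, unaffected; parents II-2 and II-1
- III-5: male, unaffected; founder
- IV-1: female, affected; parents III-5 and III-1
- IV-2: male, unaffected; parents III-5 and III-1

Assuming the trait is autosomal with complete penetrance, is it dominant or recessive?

recessive

III-5 and III-1 are both unaffected yet have an affected child IV-1. Under dominance, an affected child requires at least one affected parent, so the trait cannot be dominant.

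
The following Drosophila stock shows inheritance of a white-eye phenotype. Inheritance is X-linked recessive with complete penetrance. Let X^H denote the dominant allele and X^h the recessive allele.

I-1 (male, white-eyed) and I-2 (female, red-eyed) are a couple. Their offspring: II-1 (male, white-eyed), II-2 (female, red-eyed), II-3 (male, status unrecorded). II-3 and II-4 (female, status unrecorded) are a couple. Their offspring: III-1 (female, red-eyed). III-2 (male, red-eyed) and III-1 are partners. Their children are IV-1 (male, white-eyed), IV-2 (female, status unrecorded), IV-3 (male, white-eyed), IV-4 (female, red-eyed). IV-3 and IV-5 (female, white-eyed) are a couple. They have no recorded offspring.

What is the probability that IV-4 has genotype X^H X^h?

III-2 is red-eyed, so III-2 is X^H Y.
III-1 is red-eyed so carries H and passed h to IV-1 (X^h Y), so III-1 is X^H X^h.
Their cross gives offspring ratios 1/2 X^H X^H : 1/2 X^H X^h. Conditioning on IV-4 being red-eyed, P(X^H X^h) = 1/2 / 1 = 1/2.

1/2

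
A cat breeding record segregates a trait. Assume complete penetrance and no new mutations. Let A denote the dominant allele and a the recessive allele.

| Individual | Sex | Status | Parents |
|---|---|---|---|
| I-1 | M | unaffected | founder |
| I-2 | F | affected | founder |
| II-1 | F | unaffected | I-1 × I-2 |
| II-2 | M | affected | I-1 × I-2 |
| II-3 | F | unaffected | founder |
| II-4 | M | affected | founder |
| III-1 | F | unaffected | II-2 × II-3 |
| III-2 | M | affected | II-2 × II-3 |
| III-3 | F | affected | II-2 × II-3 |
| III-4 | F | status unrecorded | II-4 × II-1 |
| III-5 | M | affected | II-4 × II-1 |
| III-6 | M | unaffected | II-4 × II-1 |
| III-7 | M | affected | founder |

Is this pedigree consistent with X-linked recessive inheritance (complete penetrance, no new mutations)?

Yes

A consistent assignment under X-linked recessive exists: I-1 X^A Y, I-2 X^a X^a, II-1 X^A X^a, II-2 X^a Y, II-3 X^A X^a, II-4 X^a Y, III-1 X^A X^a, III-2 X^a Y, III-3 X^a X^a, III-4 X^A X^a, III-5 X^a Y, III-6 X^A Y, III-7 X^a Y.
In this assignment every recorded phenotype matches its genotype and every non-founder's genotype is obtainable from its parents' genotypes, so the pedigree is consistent.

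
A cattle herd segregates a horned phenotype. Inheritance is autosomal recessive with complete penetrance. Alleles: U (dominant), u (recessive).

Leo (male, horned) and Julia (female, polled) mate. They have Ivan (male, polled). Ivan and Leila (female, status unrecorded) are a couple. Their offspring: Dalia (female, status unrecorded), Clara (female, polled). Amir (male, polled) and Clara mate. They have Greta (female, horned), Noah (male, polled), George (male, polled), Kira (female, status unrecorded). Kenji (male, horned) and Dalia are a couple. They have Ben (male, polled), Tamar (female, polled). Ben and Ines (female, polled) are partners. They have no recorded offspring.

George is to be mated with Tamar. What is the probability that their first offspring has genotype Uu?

1/2

Amir is polled so carries U and passed u to Greta (uu), so Amir is Uu.
Clara is polled so carries U and passed u to Greta (uu), so Clara is Uu.
George is a polled offspring of Amir (Uu) × Clara (Uu), whose cross gives 1/4 UU : 1/2 Uu : 1/4 uu; conditioning on being polled, George is UU with probability 1/3, Uu with probability 2/3.
Tamar is polled so carries U and received u from Kenji (uu), so Tamar is Uu.
Summing over parental genotype combinations, P(offspring has genotype Uu) = 1/3·1/2 + 2/3·1/2 = 1/2.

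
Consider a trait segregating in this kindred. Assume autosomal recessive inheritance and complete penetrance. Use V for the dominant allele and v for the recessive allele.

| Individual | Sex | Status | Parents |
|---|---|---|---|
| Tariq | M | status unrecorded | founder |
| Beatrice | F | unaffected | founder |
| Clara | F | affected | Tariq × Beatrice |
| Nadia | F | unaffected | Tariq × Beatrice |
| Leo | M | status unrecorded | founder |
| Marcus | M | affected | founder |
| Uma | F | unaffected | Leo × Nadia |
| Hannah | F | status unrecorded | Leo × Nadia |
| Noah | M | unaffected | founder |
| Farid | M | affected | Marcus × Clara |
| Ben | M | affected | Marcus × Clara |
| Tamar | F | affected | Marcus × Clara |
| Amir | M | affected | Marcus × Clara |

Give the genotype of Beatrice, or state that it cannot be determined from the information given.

Vv

From phenotype alone, Beatrice is VV or Vv.
Beatrice is unaffected so carries V and passed v to Clara (vv), so Beatrice is Vv.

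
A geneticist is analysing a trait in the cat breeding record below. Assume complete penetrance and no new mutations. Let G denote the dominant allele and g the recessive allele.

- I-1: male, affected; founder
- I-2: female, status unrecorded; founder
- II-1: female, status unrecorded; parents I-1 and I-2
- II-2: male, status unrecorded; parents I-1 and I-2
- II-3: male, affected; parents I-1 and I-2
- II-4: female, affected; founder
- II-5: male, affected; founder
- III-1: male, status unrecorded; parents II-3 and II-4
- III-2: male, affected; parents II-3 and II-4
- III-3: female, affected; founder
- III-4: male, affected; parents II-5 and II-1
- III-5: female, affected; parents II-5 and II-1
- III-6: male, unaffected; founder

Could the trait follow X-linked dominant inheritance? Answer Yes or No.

Yes

A consistent assignment under X-linked dominant exists: I-1 X^G Y, I-2 X^G X^G, II-1 X^G X^G, II-2 X^G Y, II-3 X^G Y, II-4 X^G X^G, II-5 X^G Y, III-1 X^G Y, III-2 X^G Y, III-3 X^G X^G, III-4 X^G Y, III-5 X^G X^G, III-6 X^g Y.
In this assignment every recorded phenotype matches its genotype and every non-founder's genotype is obtainable from its parents' genotypes, so the pedigree is consistent.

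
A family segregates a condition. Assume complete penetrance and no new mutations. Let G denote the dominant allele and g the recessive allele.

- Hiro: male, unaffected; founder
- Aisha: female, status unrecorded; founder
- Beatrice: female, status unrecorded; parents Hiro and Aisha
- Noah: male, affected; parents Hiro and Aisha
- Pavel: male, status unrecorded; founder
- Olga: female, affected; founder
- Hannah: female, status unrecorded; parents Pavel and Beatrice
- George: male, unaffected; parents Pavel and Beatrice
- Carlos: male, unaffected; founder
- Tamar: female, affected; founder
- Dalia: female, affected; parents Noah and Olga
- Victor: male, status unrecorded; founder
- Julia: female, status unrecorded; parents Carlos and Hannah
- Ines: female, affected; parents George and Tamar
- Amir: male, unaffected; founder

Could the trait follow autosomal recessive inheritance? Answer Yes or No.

Yes

A consistent assignment under autosomal recessive exists: Hiro Gg, Aisha Gg, Beatrice GG, Noah gg, Pavel Gg, Olga gg, Hannah GG, George Gg, Carlos GG, Tamar gg, Dalia gg, Victor GG, Julia GG, Ines gg, Amir GG.
In this assignment every recorded phenotype matches its genotype and every non-founder's genotype is obtainable from its parents' genotypes, so the pedigree is consistent.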